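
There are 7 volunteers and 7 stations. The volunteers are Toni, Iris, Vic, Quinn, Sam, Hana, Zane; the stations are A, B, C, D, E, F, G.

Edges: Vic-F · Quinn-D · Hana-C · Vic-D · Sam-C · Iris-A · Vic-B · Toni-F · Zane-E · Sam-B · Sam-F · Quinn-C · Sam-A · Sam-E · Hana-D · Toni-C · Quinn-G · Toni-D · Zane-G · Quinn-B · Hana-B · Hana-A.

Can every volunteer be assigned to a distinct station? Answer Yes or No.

For example, pair Toni-F, Iris-A, Vic-D, Quinn-G, Sam-B, Hana-C, Zane-E.
Every volunteer is matched, so this is a perfect matching.

Yes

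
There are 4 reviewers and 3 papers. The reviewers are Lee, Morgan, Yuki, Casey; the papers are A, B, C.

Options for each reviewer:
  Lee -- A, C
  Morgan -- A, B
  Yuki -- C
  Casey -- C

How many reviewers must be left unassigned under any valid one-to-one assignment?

1

A valid assignment of size 3: Lee–A, Morgan–B, Yuki–C.
The set {Yuki, Casey} has only 1 neighbour ({C}), so by Hall's theorem at most 3 of the 4 reviewers can be matched.
That matches 3 of the 4, leaving 1 unmatched; no matching can do better.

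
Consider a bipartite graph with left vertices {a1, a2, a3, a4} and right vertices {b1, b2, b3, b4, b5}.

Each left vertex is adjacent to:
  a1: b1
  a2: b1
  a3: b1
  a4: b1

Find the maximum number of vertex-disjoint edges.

For example, pair a1-b1.
The set {a1, a2, a3, a4} has only 1 neighbour ({b1}), so by Hall's theorem at most 1 of the 4 left vertices can be matched.

1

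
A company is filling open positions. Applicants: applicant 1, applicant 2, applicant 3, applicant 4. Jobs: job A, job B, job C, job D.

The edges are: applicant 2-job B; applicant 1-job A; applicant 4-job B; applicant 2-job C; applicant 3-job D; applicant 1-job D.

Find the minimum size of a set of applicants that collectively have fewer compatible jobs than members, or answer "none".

none

A matching saturating every applicant exists, for instance applicant 1→job A, applicant 2→job C, applicant 3→job D, applicant 4→job B.
By Hall's marriage theorem, this means |N(S)| ≥ |S| for every subset S, so no violating subset exists.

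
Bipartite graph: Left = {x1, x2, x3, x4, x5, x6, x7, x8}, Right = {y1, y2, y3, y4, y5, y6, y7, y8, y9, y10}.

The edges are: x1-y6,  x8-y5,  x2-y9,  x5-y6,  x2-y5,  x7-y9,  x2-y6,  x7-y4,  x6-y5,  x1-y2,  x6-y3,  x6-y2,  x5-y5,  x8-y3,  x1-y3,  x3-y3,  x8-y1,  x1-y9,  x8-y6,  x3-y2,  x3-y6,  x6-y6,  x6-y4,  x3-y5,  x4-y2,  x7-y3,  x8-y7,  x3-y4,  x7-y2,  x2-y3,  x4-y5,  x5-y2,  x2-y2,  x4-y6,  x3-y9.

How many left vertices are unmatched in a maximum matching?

One maximum matching: x1→y9, x2→y3, x3→y4, x4→y5, x5→y2, x6→y6, x8→y7.
The set {x1, x2, x3, x4, x5, x6, x7} has only 6 neighbours ({y2, y3, y4, y5, y6, y9}), so by Hall's theorem at most 7 of the 8 left vertices can be matched.
That matches 7 of the 8, leaving 1 unmatched; no matching can do better.

1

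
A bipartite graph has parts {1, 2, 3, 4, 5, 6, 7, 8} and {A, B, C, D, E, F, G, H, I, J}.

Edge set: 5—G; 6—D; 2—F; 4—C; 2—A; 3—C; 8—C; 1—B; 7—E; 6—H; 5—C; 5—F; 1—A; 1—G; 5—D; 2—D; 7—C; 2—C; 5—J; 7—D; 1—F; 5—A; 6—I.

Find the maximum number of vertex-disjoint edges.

A valid assignment of size 6: 1→B, 2→F, 3→C, 5→J, 6→D, 7→E.
The set {3, 4, 8} has only 1 neighbour ({C}), so by Hall's theorem at most 6 of the 8 left vertices can be matched.

6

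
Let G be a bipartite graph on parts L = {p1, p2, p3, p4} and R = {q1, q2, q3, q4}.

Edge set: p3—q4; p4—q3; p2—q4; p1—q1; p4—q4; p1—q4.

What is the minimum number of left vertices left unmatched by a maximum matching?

1

One maximum matching: p1-q1, p2-q4, p4-q3.
The set {p2, p3} has only 1 neighbour ({q4}), so by Hall's theorem at most 3 of the 4 left vertices can be matched.
That matches 3 of the 4, leaving 1 unmatched; no matching can do better.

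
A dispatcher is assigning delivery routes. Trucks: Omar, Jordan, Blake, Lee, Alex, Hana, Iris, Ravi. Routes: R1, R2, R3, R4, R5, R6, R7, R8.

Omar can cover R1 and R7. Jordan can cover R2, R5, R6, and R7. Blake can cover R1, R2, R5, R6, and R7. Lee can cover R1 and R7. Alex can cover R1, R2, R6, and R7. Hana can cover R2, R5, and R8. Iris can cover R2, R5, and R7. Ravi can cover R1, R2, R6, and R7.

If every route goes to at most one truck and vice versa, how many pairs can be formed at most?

6

For example, pair Omar–R1, Jordan–R5, Blake–R2, Lee–R7, Alex–R6, Hana–R8.
The set {Omar, Jordan, Blake, Lee, Alex, Iris, Ravi} has only 5 neighbours ({R1, R2, R5, R6, R7}), so by Hall's theorem at most 6 of the 8 trucks can be matched.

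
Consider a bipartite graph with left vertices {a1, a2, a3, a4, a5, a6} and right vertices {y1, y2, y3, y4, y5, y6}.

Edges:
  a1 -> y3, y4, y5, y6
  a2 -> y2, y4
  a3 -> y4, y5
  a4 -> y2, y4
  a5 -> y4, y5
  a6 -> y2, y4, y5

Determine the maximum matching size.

A valid assignment of size 4: a1–y3, a2–y4, a3–y5, a4–y2.
The set {a2, a3, a4, a5, a6} has only 3 neighbours ({y2, y4, y5}), so by Hall's theorem at most 4 of the 6 left vertices can be matched.

4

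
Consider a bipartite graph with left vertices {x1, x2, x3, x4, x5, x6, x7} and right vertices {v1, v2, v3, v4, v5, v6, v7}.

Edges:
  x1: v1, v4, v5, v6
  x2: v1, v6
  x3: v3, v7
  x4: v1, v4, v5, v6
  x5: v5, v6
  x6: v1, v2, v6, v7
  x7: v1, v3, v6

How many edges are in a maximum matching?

A valid assignment of size 7: x1-v5, x2-v1, x3-v7, x4-v4, x5-v6, x6-v2, x7-v3.
This saturates every left vertex, so 7 is the maximum.

7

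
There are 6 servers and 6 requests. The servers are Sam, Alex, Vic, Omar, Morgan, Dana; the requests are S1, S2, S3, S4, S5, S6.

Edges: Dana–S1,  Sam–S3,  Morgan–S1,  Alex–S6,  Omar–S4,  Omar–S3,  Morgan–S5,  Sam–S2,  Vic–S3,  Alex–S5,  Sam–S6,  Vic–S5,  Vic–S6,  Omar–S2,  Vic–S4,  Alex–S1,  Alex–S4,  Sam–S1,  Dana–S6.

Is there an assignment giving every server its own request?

Yes

One maximum matching: Sam-S2, Alex-S1, Vic-S3, Omar-S4, Morgan-S5, Dana-S6.
Every server is matched, so this is a perfect matching.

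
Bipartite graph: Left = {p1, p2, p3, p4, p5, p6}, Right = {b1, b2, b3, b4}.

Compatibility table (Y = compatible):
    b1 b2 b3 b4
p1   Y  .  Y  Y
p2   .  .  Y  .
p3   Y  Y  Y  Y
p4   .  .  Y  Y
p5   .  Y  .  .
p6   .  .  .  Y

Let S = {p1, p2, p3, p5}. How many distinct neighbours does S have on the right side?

4

The union of neighbours of {p1, p2, p3, p5} is {b1, b2, b3, b4}, which has 4 elements.
Since |N(S)| = 4 ≥ |S| = 4, Hall's condition holds for this subset.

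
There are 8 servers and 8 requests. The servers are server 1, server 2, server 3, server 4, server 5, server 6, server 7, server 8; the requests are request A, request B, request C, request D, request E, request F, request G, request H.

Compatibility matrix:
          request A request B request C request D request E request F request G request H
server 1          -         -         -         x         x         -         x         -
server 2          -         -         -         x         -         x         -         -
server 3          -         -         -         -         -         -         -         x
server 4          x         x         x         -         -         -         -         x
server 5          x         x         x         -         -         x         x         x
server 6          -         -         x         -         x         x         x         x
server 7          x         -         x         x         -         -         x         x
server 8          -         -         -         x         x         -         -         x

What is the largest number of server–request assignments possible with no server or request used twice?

8

For example, pair server 1→request G, server 2→request D, server 3→request H, server 4→request A, server 5→request B, server 6→request F, server 7→request C, server 8→request E.
All 8 servers are matched, so no larger matching exists.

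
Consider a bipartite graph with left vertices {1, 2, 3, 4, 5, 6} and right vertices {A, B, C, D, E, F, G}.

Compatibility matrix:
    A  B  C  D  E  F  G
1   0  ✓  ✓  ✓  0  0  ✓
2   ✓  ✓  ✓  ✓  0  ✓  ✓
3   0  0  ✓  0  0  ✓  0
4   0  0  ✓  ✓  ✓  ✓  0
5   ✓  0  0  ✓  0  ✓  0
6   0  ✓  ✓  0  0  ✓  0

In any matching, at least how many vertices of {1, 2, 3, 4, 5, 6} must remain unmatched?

A valid assignment of size 6: 1→G, 2→A, 3→C, 4→E, 5→F, 6→B.
This saturates every left vertex, so 6 is the maximum.
That matches 6 of the 6, leaving 0 unmatched; no matching can do better.

0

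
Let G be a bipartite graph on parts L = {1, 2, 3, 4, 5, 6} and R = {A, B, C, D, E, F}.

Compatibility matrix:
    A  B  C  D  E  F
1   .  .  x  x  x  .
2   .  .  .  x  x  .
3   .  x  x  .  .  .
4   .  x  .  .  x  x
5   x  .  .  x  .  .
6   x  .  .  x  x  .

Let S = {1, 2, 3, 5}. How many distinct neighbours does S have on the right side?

The union of neighbours of {1, 2, 3, 5} is {A, B, C, D, E}, which has 5 elements.
Since |N(S)| = 5 ≥ |S| = 4, Hall's condition holds for this subset.

5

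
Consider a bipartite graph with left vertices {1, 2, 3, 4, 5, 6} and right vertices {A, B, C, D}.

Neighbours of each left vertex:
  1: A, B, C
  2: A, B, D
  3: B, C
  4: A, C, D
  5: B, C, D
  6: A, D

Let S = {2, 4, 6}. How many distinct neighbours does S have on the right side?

The union of neighbours of {2, 4, 6} is {A, B, C, D}, which has 4 elements.
Since |N(S)| = 4 ≥ |S| = 3, Hall's condition holds for this subset.

4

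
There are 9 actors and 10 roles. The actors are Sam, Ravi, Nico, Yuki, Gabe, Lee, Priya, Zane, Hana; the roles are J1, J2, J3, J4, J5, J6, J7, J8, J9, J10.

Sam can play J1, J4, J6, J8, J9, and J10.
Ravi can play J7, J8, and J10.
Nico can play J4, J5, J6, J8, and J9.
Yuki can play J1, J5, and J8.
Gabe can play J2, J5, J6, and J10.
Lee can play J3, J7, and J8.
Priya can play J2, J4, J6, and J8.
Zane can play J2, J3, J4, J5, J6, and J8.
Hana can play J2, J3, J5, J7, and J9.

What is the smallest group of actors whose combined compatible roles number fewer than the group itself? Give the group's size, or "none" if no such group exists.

A matching saturating every actor exists, for instance Sam→J10, Ravi→J7, Nico→J6, Yuki→J1, Gabe→J5, Lee→J3, Priya→J8, Zane→J2, Hana→J9.
By Hall's marriage theorem, this means |N(S)| ≥ |S| for every subset S, so no violating subset exists.

none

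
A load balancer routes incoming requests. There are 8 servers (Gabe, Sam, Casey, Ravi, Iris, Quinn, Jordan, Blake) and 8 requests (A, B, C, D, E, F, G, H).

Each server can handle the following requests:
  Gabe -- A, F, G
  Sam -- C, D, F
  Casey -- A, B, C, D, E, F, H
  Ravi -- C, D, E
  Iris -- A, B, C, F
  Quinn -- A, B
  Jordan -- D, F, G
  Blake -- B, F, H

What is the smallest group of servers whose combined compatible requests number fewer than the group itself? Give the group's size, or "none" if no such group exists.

A matching saturating every server exists, for instance Gabe→G, Sam→C, Casey→H, Ravi→E, Iris→F, Quinn→A, Jordan→D, Blake→B.
By Hall's marriage theorem, this means |N(S)| ≥ |S| for every subset S, so no violating subset exists.

none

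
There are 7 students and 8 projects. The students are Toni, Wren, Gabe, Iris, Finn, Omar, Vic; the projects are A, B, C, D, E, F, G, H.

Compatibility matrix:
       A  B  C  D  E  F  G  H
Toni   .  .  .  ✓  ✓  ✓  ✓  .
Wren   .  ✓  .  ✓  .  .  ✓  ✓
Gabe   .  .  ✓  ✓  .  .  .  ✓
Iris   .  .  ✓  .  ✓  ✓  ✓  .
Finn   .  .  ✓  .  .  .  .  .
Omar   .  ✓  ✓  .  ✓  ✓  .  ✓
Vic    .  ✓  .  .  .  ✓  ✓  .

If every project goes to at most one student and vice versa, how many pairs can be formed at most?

7

One maximum matching: Toni–F, Wren–G, Gabe–D, Iris–E, Finn–C, Omar–H, Vic–B.
This saturates every student, so 7 is the maximum.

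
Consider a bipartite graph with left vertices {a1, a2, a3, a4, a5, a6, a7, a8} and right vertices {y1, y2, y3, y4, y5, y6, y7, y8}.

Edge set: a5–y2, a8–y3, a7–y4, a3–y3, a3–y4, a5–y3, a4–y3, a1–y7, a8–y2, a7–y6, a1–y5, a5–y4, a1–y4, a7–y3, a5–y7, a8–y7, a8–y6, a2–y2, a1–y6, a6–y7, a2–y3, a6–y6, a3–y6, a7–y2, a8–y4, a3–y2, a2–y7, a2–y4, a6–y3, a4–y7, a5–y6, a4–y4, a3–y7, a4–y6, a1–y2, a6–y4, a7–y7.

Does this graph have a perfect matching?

The set {a2, a3, a4, a5, a6, a7, a8} has only 5 neighbours ({y2, y3, y4, y6, y7}), so by Hall's theorem at most 6 of the 8 left vertices can be matched.
Hence no matching covers every left vertex.

No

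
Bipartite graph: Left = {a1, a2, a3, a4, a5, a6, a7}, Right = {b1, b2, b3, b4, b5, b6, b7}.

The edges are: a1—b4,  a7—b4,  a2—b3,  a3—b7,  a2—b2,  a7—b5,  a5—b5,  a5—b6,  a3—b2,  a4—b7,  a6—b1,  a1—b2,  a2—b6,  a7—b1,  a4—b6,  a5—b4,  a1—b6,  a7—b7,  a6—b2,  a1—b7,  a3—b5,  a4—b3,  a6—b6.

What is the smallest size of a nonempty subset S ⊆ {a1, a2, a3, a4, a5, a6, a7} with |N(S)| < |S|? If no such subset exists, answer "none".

none

A matching saturating every left vertex exists, for instance a1→b2, a2→b6, a3→b7, a4→b3, a5→b4, a6→b1, a7→b5.
By Hall's marriage theorem, this means |N(S)| ≥ |S| for every subset S, so no violating subset exists.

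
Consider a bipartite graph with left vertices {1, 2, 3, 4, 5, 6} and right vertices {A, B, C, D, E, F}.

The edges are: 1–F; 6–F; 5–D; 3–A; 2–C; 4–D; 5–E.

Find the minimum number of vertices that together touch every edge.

5

{2, 3, 4, 5, F} is a vertex cover of size 5: every edge has an endpoint in this set.
No smaller cover exists because 1–F, 2–C, 3–A, 4–D, 5–E is a matching of size 5, and a cover must include an endpoint of each of these disjoint edges (König's theorem).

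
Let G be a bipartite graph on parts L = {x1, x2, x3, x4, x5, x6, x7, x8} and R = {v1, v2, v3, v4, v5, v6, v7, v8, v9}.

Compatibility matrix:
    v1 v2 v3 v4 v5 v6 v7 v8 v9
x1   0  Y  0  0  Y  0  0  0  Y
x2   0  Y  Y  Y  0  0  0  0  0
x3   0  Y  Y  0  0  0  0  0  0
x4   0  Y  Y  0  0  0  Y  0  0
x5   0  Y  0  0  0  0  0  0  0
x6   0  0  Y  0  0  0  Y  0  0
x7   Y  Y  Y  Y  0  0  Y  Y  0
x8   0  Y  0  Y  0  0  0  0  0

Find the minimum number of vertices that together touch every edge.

6

{x1, x7, v2, v3, v4, v7} is a vertex cover of size 6: every edge has an endpoint in this set.
No smaller cover exists because x1–v9, x2–v4, x3–v3, x4–v7, x5–v2, x7–v1 is a matching of size 6, and a cover must include an endpoint of each of these disjoint edges (König's theorem).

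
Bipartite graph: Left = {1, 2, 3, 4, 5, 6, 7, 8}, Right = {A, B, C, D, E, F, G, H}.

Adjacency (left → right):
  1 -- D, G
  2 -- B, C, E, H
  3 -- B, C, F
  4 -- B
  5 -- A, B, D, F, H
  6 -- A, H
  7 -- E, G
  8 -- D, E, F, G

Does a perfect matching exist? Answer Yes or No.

Yes

For example, pair 1–D, 2–C, 3–F, 4–B, 5–A, 6–H, 7–G, 8–E.
Every left vertex is matched, so this is a perfect matching.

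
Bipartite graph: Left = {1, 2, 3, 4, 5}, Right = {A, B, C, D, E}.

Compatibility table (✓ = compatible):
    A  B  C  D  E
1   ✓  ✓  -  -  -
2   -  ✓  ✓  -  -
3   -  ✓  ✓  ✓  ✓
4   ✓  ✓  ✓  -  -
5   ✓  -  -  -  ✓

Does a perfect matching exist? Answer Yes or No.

One maximum matching: 1→A, 2→C, 3→D, 4→B, 5→E.
All 5 left vertices are covered.

Yes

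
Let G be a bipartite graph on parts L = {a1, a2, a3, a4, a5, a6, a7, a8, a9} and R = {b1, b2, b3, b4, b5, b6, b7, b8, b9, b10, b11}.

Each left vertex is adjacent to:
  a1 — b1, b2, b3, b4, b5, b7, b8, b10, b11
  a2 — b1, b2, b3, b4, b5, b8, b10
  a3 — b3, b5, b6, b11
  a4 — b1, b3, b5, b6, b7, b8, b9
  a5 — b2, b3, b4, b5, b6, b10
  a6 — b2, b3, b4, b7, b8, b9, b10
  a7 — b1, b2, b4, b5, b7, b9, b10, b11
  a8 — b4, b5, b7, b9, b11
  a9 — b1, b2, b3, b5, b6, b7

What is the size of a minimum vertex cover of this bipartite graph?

The 9 edges a1–b8, a2–b2, a3–b3, a4–b1, a5–b6, a6–b4, a7–b11, a8–b5, a9–b7 form a matching, so any vertex cover needs at least 9 vertices (one per matched edge).
Conversely {a1, a2, a3, a4, a5, a6, a7, a8, a9} meets every edge and has exactly 9 vertices, so 9 is optimal.

9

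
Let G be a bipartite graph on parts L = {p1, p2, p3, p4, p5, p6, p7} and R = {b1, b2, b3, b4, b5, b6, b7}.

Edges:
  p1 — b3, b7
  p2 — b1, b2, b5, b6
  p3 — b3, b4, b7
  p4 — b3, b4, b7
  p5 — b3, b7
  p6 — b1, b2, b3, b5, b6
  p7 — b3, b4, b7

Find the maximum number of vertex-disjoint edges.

One maximum matching: p1-b7, p2-b5, p3-b4, p4-b3, p6-b1.
The set {p1, p3, p4, p5, p7} has only 3 neighbours ({b3, b4, b7}), so by Hall's theorem at most 5 of the 7 left vertices can be matched.

5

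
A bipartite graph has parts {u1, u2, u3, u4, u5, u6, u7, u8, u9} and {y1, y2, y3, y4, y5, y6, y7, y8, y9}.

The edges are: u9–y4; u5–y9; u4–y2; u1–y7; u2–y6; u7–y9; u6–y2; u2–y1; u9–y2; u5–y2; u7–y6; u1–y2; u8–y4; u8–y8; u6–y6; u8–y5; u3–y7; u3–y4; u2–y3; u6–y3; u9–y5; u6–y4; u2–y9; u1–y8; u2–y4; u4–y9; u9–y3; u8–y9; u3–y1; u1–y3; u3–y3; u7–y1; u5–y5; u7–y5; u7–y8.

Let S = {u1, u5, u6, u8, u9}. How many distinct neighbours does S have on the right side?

The union of neighbours of {u1, u5, u6, u8, u9} is {y2, y3, y4, y5, y6, y7, y8, y9}, which has 8 elements.
Since |N(S)| = 8 ≥ |S| = 5, Hall's condition holds for this subset.

8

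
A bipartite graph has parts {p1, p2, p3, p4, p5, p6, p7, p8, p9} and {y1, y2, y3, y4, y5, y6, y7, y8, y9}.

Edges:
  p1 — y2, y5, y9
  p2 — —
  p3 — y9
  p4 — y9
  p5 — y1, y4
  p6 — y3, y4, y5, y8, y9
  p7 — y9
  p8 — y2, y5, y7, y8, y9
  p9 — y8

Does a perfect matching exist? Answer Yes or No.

No

The set {p2, p3, p4, p7} has only 1 neighbour ({y9}), so by Hall's theorem at most 6 of the 9 left vertices can be matched.
Hence no matching covers every left vertex.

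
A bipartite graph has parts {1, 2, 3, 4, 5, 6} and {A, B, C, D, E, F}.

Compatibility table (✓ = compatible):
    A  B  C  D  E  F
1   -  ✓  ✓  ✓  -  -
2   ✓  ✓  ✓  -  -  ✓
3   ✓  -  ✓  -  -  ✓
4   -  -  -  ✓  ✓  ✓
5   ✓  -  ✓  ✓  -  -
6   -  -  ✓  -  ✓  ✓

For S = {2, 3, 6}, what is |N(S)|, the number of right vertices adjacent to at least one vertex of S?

5

The union of neighbours of {2, 3, 6} is {A, B, C, E, F}, which has 5 elements.
Since |N(S)| = 5 ≥ |S| = 3, Hall's condition holds for this subset.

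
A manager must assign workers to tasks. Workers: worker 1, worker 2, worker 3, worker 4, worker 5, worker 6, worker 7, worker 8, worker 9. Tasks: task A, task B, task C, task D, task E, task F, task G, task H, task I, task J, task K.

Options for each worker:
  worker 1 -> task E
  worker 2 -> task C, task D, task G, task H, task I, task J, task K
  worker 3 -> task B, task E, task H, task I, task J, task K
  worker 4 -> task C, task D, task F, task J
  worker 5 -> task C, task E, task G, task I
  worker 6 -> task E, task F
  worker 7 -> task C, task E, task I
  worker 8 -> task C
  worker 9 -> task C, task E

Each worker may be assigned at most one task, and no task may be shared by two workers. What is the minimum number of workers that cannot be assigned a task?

1

For example, pair worker 1-task E, worker 2-task D, worker 3-task H, worker 4-task J, worker 5-task G, worker 6-task F, worker 7-task I, worker 8-task C.
The set {worker 1, worker 8, worker 9} has only 2 neighbours ({task C, task E}), so by Hall's theorem at most 8 of the 9 workers can be matched.
That matches 8 of the 9, leaving 1 unmatched; no matching can do better.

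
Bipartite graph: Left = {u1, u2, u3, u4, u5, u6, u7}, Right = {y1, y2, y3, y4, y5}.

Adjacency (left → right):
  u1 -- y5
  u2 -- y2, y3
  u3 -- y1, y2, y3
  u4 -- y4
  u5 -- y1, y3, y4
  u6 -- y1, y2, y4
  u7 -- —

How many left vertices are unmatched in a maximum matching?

One maximum matching: u1-y5, u2-y2, u3-y1, u4-y4, u5-y3.
The set {u2, u3, u4, u5, u6, u7} has only 4 neighbours ({y1, y2, y3, y4}), so by Hall's theorem at most 5 of the 7 left vertices can be matched.
That matches 5 of the 7, leaving 2 unmatched; no matching can do better.

2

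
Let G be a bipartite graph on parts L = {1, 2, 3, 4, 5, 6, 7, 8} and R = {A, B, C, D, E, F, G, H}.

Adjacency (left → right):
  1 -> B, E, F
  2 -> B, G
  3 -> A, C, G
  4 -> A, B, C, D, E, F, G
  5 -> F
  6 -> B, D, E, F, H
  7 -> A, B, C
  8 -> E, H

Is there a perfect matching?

For example, pair 1→B, 2→G, 3→A, 4→D, 5→F, 6→H, 7→C, 8→E.
All 8 left vertices are covered.

Yes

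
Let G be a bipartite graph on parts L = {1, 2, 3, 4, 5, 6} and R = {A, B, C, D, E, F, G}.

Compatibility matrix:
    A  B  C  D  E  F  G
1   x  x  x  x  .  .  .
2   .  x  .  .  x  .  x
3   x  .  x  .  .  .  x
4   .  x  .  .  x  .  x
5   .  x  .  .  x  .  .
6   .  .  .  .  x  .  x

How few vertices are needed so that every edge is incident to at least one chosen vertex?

5

A maximum matching has 5 edges (e.g. 1–D, 2–G, 3–C, 4–E, 5–B).
By König's theorem the minimum vertex cover has the same size. One such cover is {1, 3, B, E, G}.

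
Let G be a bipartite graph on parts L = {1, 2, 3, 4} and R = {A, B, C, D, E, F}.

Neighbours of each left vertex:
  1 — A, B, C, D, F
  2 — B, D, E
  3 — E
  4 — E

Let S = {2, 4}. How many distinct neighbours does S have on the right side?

3

The union of neighbours of {2, 4} is {B, D, E}, which has 3 elements.
Since |N(S)| = 3 ≥ |S| = 2, Hall's condition holds for this subset.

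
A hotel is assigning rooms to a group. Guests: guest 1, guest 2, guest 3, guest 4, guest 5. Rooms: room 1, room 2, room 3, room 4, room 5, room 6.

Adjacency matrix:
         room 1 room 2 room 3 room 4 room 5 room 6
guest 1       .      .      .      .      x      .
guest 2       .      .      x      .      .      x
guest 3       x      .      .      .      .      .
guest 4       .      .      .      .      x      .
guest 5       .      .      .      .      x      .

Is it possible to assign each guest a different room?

No

The set {guest 1, guest 4, guest 5} has only 1 neighbour ({room 5}), so by Hall's theorem at most 3 of the 5 guests can be matched.
Hence no matching covers every guest.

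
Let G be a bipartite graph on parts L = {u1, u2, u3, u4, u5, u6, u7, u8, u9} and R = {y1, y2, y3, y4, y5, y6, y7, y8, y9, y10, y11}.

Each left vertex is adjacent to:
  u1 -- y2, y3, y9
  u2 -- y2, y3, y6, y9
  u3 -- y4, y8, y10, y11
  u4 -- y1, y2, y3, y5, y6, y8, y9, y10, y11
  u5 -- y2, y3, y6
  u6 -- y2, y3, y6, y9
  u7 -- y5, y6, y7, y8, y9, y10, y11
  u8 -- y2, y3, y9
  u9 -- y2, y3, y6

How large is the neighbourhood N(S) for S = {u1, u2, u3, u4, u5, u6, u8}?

10

The union of neighbours of {u1, u2, u3, u4, u5, u6, u8} is {y1, y2, y3, y4, y5, y6, y8, y9, y10, y11}, which has 10 elements.
Since |N(S)| = 10 ≥ |S| = 7, Hall's condition holds for this subset.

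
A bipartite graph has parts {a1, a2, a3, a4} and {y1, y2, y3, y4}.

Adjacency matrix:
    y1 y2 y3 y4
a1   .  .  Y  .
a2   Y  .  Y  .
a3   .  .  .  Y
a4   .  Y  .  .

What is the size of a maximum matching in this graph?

4

One maximum matching: a1-y3, a2-y1, a3-y4, a4-y2.
All 4 left vertices are matched, so no larger matching exists.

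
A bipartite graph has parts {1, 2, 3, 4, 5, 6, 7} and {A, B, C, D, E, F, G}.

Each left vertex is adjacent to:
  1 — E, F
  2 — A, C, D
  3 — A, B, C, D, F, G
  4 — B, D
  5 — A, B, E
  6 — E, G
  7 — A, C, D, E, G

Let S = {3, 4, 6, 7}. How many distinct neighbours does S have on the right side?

The union of neighbours of {3, 4, 6, 7} is {A, B, C, D, E, F, G}, which has 7 elements.
Since |N(S)| = 7 ≥ |S| = 4, Hall's condition holds for this subset.

7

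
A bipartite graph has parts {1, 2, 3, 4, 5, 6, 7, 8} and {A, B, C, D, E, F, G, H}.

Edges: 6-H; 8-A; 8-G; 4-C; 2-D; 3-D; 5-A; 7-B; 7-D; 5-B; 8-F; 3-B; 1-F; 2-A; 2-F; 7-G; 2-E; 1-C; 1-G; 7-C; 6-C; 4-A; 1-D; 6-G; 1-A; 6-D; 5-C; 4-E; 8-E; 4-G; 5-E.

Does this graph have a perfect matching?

Yes

One maximum matching: 1–A, 2–F, 3–D, 4–C, 5–B, 6–H, 7–G, 8–E.
All 8 left vertices are covered.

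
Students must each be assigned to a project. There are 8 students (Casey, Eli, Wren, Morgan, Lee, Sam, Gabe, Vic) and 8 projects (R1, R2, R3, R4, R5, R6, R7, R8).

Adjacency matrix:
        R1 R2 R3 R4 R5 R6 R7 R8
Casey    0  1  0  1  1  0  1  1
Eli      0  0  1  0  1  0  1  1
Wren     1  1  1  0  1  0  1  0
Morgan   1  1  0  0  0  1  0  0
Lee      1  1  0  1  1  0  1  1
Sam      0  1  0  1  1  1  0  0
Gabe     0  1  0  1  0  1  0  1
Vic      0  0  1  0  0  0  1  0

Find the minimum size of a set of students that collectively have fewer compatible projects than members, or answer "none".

A matching saturating every student exists, for instance Casey→R2, Eli→R5, Wren→R3, Morgan→R6, Lee→R1, Sam→R4, Gabe→R8, Vic→R7.
By Hall's marriage theorem, this means |N(S)| ≥ |S| for every subset S, so no violating subset exists.

none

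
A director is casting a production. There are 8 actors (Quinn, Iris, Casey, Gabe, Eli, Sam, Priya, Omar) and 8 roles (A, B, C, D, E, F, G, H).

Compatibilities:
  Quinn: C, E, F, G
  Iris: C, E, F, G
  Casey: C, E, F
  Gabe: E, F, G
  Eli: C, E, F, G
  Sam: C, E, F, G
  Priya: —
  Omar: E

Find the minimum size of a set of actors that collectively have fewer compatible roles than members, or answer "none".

Take S = {Priya}. Its neighbourhood is {}, so |N(S)| = 0 < |S| = 1.

1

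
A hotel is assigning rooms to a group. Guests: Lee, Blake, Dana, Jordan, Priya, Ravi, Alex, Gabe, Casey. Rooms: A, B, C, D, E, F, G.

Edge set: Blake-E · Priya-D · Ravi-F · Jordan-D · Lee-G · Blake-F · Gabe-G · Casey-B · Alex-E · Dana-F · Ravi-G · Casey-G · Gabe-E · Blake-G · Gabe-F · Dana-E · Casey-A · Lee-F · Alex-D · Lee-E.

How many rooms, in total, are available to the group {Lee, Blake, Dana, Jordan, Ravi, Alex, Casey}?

The union of neighbours of {Lee, Blake, Dana, Jordan, Ravi, Alex, Casey} is {A, B, D, E, F, G}, which has 6 elements.
Since |N(S)| = 6 < |S| = 7, Hall's condition fails for this subset.

6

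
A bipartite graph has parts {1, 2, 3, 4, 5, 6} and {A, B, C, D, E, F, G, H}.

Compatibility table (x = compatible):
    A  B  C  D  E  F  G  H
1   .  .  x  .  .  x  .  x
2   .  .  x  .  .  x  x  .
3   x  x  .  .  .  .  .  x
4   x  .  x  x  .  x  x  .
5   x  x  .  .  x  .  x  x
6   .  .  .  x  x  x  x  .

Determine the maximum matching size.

One maximum matching: 1–C, 2–F, 3–B, 4–A, 5–G, 6–E.
This saturates every left vertex, so 6 is the maximum.

6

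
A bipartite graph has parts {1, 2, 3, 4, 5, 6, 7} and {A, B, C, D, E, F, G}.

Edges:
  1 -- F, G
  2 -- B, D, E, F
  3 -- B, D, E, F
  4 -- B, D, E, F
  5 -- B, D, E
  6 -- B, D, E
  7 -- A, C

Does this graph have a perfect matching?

No

The set {2, 3, 4, 5, 6} has only 4 neighbours ({B, D, E, F}), so by Hall's theorem at most 6 of the 7 left vertices can be matched.
Hence no matching covers every left vertex.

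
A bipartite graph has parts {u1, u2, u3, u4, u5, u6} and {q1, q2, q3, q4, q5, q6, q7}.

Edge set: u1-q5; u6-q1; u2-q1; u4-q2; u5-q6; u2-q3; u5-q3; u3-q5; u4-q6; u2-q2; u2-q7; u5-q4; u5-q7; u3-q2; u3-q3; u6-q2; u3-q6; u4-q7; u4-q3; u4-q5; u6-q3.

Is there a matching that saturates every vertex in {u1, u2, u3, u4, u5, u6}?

Yes

One maximum matching: u1-q5, u2-q7, u3-q3, u4-q6, u5-q4, u6-q2.
All 6 left vertices are covered.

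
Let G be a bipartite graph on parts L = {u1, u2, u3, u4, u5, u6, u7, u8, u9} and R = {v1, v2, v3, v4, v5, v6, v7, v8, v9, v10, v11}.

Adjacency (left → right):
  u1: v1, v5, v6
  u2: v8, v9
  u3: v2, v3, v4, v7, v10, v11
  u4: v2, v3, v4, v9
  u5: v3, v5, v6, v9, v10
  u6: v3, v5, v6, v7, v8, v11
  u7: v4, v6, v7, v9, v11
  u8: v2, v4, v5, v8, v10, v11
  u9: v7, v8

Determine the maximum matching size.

A valid assignment of size 9: u1→v1, u2→v9, u3→v2, u4→v4, u5→v3, u6→v11, u7→v6, u8→v10, u9→v7.
This saturates every left vertex, so 9 is the maximum.

9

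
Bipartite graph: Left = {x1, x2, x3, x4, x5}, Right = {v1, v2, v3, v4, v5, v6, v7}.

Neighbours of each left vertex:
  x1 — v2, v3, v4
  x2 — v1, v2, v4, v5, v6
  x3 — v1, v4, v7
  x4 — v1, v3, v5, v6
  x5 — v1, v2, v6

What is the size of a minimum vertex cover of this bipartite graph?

5

A maximum matching has 5 edges (e.g. x1–v4, x2–v6, x3–v7, x4–v1, x5–v2).
By König's theorem the minimum vertex cover has the same size. One such cover is {x1, x2, x3, x4, x5}.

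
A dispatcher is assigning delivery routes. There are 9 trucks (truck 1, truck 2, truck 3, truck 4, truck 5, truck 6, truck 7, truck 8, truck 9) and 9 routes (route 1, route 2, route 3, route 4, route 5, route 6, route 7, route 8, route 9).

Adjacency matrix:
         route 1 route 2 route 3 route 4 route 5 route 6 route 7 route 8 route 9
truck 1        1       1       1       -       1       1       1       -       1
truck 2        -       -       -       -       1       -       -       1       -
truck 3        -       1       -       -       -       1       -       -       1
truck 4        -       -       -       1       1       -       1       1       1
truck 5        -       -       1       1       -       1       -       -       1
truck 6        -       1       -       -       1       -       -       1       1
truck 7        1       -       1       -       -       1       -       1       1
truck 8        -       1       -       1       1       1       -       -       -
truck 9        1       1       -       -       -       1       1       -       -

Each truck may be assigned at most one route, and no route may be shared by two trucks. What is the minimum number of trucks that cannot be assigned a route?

0

A valid assignment of size 9: truck 1→route 1, truck 2→route 8, truck 3→route 2, truck 4→route 4, truck 5→route 6, truck 6→route 9, truck 7→route 3, truck 8→route 5, truck 9→route 7.
This saturates every truck, so 9 is the maximum.
That matches 9 of the 9, leaving 0 unmatched; no matching can do better.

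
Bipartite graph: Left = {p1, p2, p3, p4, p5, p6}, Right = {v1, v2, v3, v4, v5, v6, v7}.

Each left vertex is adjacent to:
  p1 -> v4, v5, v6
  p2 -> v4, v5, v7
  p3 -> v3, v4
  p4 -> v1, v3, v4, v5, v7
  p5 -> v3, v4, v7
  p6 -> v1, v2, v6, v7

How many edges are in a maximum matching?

6

One maximum matching: p1–v6, p2–v4, p3–v3, p4–v1, p5–v7, p6–v2.
This saturates every left vertex, so 6 is the maximum.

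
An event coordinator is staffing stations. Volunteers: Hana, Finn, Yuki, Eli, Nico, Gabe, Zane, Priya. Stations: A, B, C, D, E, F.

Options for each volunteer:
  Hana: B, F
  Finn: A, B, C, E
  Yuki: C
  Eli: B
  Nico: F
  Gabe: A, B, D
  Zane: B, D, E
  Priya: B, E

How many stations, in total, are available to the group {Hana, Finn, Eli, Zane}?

6

The union of neighbours of {Hana, Finn, Eli, Zane} is {A, B, C, D, E, F}, which has 6 elements.
Since |N(S)| = 6 ≥ |S| = 4, Hall's condition holds for this subset.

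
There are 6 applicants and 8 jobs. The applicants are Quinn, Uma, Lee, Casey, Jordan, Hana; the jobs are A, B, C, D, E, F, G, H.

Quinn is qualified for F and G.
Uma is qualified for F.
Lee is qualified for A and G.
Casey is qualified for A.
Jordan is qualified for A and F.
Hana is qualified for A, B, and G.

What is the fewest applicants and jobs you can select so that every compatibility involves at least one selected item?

The 4 edges Quinn–G, Uma–F, Lee–A, Hana–B form a matching, so any vertex cover needs at least 4 vertices (one per matched edge).
Conversely {Hana, A, F, G} meets every edge and has exactly 4 vertices, so 4 is optimal.

4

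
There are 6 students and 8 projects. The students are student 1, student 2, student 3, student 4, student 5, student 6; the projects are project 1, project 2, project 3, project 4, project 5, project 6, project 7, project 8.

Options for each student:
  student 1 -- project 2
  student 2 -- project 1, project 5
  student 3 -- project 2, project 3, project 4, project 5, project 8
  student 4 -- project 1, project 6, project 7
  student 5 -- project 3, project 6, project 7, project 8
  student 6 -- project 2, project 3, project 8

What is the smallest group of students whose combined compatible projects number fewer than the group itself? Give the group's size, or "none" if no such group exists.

none

A matching saturating every student exists, for instance student 1→project 2, student 2→project 5, student 3→project 4, student 4→project 1, student 5→project 3, student 6→project 8.
By Hall's marriage theorem, this means |N(S)| ≥ |S| for every subset S, so no violating subset exists.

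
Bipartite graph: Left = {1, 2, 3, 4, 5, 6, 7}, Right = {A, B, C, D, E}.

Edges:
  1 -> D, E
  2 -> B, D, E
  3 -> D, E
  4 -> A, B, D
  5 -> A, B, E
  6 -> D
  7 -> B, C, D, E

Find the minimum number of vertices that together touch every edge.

The 5 edges 1–D, 2–B, 3–E, 4–A, 7–C form a matching, so any vertex cover needs at least 5 vertices (one per matched edge).
Conversely {7, A, B, D, E} meets every edge and has exactly 5 vertices, so 5 is optimal.

5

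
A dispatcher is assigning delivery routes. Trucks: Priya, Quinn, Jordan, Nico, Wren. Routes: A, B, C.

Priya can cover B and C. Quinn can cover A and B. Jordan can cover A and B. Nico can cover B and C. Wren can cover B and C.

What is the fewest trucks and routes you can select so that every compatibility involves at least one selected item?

A maximum matching has 3 edges (e.g. Priya–C, Quinn–A, Jordan–B).
By König's theorem the minimum vertex cover has the same size. One such cover is {A, B, C}.

3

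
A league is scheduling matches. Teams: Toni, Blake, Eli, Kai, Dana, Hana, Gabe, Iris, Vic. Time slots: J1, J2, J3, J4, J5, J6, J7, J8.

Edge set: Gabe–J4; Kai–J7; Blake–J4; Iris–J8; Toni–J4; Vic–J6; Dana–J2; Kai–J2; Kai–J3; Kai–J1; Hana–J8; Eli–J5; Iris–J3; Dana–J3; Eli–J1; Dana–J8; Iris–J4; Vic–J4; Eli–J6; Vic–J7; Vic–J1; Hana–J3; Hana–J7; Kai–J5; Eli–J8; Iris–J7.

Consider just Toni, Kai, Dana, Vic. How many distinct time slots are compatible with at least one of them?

The union of neighbours of {Toni, Kai, Dana, Vic} is {J1, J2, J3, J4, J5, J6, J7, J8}, which has 8 elements.
Since |N(S)| = 8 ≥ |S| = 4, Hall's condition holds for this subset.

8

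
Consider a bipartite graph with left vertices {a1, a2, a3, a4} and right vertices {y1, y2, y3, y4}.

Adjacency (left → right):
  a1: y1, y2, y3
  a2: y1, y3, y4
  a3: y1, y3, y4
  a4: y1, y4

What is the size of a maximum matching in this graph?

4

A valid assignment of size 4: a1–y2, a2–y3, a3–y4, a4–y1.
This saturates every left vertex, so 4 is the maximum.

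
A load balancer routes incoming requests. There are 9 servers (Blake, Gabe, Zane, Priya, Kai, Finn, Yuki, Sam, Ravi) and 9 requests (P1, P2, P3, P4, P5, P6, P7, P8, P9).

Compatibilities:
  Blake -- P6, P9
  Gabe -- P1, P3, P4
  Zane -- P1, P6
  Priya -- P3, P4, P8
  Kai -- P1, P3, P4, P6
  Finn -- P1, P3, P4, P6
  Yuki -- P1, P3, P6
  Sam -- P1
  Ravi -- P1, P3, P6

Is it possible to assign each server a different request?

The set {Gabe, Zane, Kai, Finn, Yuki, Sam, Ravi} has only 4 neighbours ({P1, P3, P4, P6}), so by Hall's theorem at most 6 of the 9 servers can be matched.
Hence no matching covers every server.

No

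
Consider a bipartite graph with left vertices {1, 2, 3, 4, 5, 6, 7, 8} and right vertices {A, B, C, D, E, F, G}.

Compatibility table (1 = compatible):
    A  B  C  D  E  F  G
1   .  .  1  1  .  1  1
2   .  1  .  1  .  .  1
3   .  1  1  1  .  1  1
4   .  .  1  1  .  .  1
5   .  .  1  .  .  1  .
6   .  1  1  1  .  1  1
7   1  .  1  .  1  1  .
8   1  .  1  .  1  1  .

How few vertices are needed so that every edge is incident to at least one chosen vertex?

The 7 edges 1–C, 2–D, 3–B, 4–G, 5–F, 7–A, 8–E form a matching, so any vertex cover needs at least 7 vertices (one per matched edge).
Conversely {7, 8, B, C, D, F, G} meets every edge and has exactly 7 vertices, so 7 is optimal.

7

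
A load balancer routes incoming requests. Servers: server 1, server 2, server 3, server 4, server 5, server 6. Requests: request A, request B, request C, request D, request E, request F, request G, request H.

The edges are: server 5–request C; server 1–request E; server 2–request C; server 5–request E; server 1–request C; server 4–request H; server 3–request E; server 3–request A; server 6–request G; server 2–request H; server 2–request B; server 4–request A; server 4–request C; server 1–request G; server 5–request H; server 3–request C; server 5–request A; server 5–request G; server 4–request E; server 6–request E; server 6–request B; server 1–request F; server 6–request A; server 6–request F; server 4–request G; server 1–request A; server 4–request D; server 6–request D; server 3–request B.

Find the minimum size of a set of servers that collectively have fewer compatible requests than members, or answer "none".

none

A matching saturating every server exists, for instance server 1→request F, server 2→request C, server 3→request A, server 4→request G, server 5→request H, server 6→request E.
By Hall's marriage theorem, this means |N(S)| ≥ |S| for every subset S, so no violating subset exists.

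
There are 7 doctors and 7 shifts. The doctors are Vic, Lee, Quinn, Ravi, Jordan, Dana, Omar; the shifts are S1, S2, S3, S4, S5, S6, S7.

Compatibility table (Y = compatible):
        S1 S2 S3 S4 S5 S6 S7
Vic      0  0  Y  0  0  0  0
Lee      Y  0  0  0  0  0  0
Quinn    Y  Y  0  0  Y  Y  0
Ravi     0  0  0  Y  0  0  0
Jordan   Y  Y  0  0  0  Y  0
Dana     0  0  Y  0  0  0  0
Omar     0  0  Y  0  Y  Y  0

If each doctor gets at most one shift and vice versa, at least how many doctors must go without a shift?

1

For example, pair Vic-S3, Lee-S1, Quinn-S5, Ravi-S4, Jordan-S2, Omar-S6.
The set {Vic, Dana} has only 1 neighbour ({S3}), so by Hall's theorem at most 6 of the 7 doctors can be matched.
That matches 6 of the 7, leaving 1 unmatched; no matching can do better.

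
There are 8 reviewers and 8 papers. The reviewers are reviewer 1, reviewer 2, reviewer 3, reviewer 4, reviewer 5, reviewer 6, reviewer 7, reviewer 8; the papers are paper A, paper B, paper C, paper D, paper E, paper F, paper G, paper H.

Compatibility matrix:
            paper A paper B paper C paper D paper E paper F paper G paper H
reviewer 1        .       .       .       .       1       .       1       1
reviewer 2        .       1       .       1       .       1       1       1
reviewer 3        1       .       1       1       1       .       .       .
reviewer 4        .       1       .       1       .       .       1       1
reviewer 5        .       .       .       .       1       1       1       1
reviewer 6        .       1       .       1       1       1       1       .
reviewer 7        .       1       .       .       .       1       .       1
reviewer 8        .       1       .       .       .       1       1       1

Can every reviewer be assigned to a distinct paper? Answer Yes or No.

No

The set {reviewer 1, reviewer 2, reviewer 4, reviewer 5, reviewer 6, reviewer 7, reviewer 8} has only 6 neighbours ({paper B, paper D, paper E, paper F, paper G, paper H}), so by Hall's theorem at most 7 of the 8 reviewers can be matched.
Hence no matching covers every reviewer.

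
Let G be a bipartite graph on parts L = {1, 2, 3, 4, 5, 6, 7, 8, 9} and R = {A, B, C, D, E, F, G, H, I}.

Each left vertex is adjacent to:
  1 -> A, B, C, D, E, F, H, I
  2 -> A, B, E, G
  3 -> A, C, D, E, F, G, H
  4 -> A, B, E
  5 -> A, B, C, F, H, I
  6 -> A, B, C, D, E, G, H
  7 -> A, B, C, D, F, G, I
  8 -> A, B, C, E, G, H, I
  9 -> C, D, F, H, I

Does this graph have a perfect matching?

One maximum matching: 1–D, 2–B, 3–C, 4–E, 5–I, 6–G, 7–F, 8–A, 9–H.
All 9 left vertices are covered.

Yes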